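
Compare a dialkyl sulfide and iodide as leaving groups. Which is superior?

iodide

iodide is the better leaving group.
pKₐ(HI) ≈ -10 versus pKₐ(R'₂SH⁺) ≈ -7: iodide is the much weaker base.
Large, highly polarisable; very weak base.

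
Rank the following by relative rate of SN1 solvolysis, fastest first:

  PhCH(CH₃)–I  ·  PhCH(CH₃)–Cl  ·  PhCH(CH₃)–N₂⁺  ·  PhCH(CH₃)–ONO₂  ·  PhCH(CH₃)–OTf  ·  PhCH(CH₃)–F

Identical carbon frameworks mean the comparison reduces to leaving-group quality.
Leaving-group ability tracks the stability of the departed species; conjugate-acid pKₐ is the usual yardstick (lower pKₐ → better LG).
PhCH(CH₃)–N₂⁺ loses N₂: no meaningful conjugate acid; N₂ departs as an exceptionally stable neutral molecule
PhCH(CH₃)–OTf loses OTf⁻: pKₐ(CF₃SO₃H (triflic acid)) ≈ -14
PhCH(CH₃)–I loses I⁻: pKₐ(HI) ≈ -10
PhCH(CH₃)–Cl loses Cl⁻: pKₐ(HCl) ≈ -7
PhCH(CH₃)–ONO₂ loses NO₃⁻: pKₐ(HNO₃) ≈ -1.3
PhCH(CH₃)–F loses F⁻: pKₐ(HF) ≈ 3.2

PhCH(CH₃)–N₂⁺ > PhCH(CH₃)–OTf > PhCH(CH₃)–I > PhCH(CH₃)–Cl > PhCH(CH₃)–ONO₂ > PhCH(CH₃)–F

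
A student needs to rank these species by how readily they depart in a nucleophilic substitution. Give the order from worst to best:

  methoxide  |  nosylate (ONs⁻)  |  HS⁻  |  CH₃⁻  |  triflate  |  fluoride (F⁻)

Leaving-group ability tracks the stability of the departed species; conjugate-acid pKₐ is the usual yardstick (lower pKₐ → better LG).
triflate: pKₐ(CF₃SO₃H (triflic acid)) ≈ -14 — charge spread over three oxygens and a CF₃ group; the premier leaving group in synthesis
nosylate (ONs⁻): pKₐ(p-O₂NC₆H₄SO₃H) ≈ -3.5 — p-nitro group further stabilises the sulfonate
fluoride (F⁻): pKₐ(HF) ≈ 3.2
HS⁻: pKₐ(H₂S) ≈ 7 — larger and more polarisable than the oxygen analogue
methoxide: pKₐ(CH₃OH) ≈ 15.5
CH₃⁻: pKₐ(CH₄) ≈ 48
Reversing gives the worst-to-best order requested.

CH₃⁻ < methoxide < HS⁻ < fluoride (F⁻) < nosylate (ONs⁻) < triflate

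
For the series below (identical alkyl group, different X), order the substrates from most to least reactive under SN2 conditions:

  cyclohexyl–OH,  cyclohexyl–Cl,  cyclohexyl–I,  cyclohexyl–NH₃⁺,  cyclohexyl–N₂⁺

With the same alkyl group throughout, only the leaving group differentiates the rates.
The more stable X⁻ (or X) is on its own — i.e. the weaker a base it is — the better a leaving group it makes.
cyclohexyl–N₂⁺ loses N₂: no meaningful conjugate acid; N₂ departs as an exceptionally stable neutral molecule
cyclohexyl–I loses I⁻: pKₐ(HI) ≈ -10
cyclohexyl–Cl loses Cl⁻: pKₐ(HCl) ≈ -7
cyclohexyl–NH₃⁺ loses NH₃: pKₐ(NH₄⁺) ≈ 9.2
cyclohexyl–OH loses OH⁻: pKₐ(H₂O) ≈ 15.7

cyclohexyl–N₂⁺ > cyclohexyl–I > cyclohexyl–Cl > cyclohexyl–NH₃⁺ > cyclohexyl–OH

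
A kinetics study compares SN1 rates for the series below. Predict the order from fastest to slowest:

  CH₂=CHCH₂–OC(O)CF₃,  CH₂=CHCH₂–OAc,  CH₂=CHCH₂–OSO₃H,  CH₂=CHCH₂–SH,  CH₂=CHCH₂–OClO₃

CH₂=CHCH₂–OClO₃ > CH₂=CHCH₂–OSO₃H > CH₂=CHCH₂–OC(O)CF₃ > CH₂=CHCH₂–OAc > CH₂=CHCH₂–SH

Identical carbon frameworks mean the comparison reduces to leaving-group quality.
Leaving-group ability tracks the stability of the departed species; conjugate-acid pKₐ is the usual yardstick (lower pKₐ → better LG).
CH₂=CHCH₂–OClO₃ loses ClO₄⁻: pKₐ(HClO₄) ≈ -10
CH₂=CHCH₂–OSO₃H loses HSO₄⁻: pKₐ(H₂SO₄) ≈ -3
CH₂=CHCH₂–OC(O)CF₃ loses CF₃COO⁻: pKₐ(CF₃COOH) ≈ 0.2
CH₂=CHCH₂–OAc loses AcO⁻: pKₐ(CH₃COOH) ≈ 4.8
CH₂=CHCH₂–SH loses HS⁻: pKₐ(H₂S) ≈ 7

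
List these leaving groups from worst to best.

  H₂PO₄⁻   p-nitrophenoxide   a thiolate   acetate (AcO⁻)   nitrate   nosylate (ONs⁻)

The more stable X⁻ (or X) is on its own — i.e. the weaker a base it is — the better a leaving group it makes.
nosylate (ONs⁻): pKₐ(p-O₂NC₆H₄SO₃H) ≈ -3.5
nitrate: pKₐ(HNO₃) ≈ -1.3
H₂PO₄⁻: pKₐ(H₃PO₄) ≈ 2.1
acetate (AcO⁻): pKₐ(CH₃COOH) ≈ 4.8
p-nitrophenoxide: pKₐ(p-nitrophenol) ≈ 7.2
a thiolate: pKₐ(RSH (a thiol)) ≈ 10.5
Listed from poorest to best leaving group as asked.

a thiolate < p-nitrophenoxide < acetate (AcO⁻) < H₂PO₄⁻ < nitrate < nosylate (ONs⁻)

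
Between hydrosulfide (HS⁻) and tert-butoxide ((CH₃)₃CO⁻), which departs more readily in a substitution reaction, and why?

hydrosulfide (HS⁻)

hydrosulfide (HS⁻) is the better leaving group.
pKₐ(H₂S) ≈ 7 versus pKₐ(t-BuOH) ≈ 18: hydrosulfide (HS⁻) is the much weaker base.
Larger and more polarisable than the oxygen analogue.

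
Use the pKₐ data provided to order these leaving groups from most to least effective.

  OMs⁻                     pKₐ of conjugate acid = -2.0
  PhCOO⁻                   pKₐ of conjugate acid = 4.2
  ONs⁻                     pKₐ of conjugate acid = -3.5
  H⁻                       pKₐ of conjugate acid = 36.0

Lower conjugate-acid pKₐ ⇒ weaker base ⇒ better leaving group.
Sorting by the given values: ONs⁻ (-3.5), OMs⁻ (-2.0), PhCOO⁻ (4.2), H⁻ (36.0).

ONs⁻ > OMs⁻ > PhCOO⁻ > H⁻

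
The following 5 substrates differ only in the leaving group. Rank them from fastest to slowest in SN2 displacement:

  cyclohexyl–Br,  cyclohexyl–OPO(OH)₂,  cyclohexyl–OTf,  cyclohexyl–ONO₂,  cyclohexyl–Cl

Same R in every case — rank the leaving groups.
The more stable X⁻ (or X) is on its own — i.e. the weaker a base it is — the better a leaving group it makes.
cyclohexyl–OTf loses OTf⁻: pKₐ(CF₃SO₃H (triflic acid)) ≈ -14
cyclohexyl–Br loses Br⁻: pKₐ(HBr) ≈ -9
cyclohexyl–Cl loses Cl⁻: pKₐ(HCl) ≈ -7
cyclohexyl–ONO₂ loses NO₃⁻: pKₐ(HNO₃) ≈ -1.3
cyclohexyl–OPO(OH)₂ loses H₂PO₄⁻: pKₐ(H₃PO₄) ≈ 2.1

cyclohexyl–OTf > cyclohexyl–Br > cyclohexyl–Cl > cyclohexyl–ONO₂ > cyclohexyl–OPO(OH)₂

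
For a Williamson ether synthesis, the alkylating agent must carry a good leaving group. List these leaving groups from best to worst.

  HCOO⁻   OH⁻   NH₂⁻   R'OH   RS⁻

The more stable X⁻ (or X) is on its own — i.e. the weaker a base it is — the better a leaving group it makes.
R'OH: pKₐ(R'OH₂⁺) ≈ -2.4
HCOO⁻: pKₐ(HCOOH) ≈ 3.8
RS⁻: pKₐ(RSH (a thiol)) ≈ 10.5
OH⁻: pKₐ(H₂O) ≈ 15.7
NH₂⁻: pKₐ(NH₃) ≈ 38 — extremely strong base; never a leaving group

R'OH > HCOO⁻ > RS⁻ > OH⁻ > NH₂⁻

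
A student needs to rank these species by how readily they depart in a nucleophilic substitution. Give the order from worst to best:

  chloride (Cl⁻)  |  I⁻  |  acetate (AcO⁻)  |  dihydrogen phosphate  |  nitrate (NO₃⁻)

Leaving-group ability tracks the stability of the departed species; conjugate-acid pKₐ is the usual yardstick (lower pKₐ → better LG).
I⁻: pKₐ(HI) ≈ -10 — large, highly polarisable; very weak base
chloride (Cl⁻): pKₐ(HCl) ≈ -7 — moderately weak base
nitrate (NO₃⁻): pKₐ(HNO₃) ≈ -1.3
dihydrogen phosphate: pKₐ(H₃PO₄) ≈ 2.1
acetate (AcO⁻): pKₐ(CH₃COOH) ≈ 4.8 — resonance-stabilised but still a weak base
Reversing gives the worst-to-best order requested.

acetate (AcO⁻) < dihydrogen phosphate < nitrate (NO₃⁻) < chloride (Cl⁻) < I⁻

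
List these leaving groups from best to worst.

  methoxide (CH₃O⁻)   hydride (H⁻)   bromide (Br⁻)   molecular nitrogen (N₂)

molecular nitrogen (N₂) > bromide (Br⁻) > methoxide (CH₃O⁻) > hydride (H⁻)

molecular nitrogen (N₂): no meaningful conjugate acid; N₂ departs as an exceptionally stable neutral molecule
bromide (Br⁻): pKₐ(HBr) ≈ -9
methoxide (CH₃O⁻): pKₐ(CH₃OH) ≈ 15.5
hydride (H⁻): pKₐ(H₂) ≈ 36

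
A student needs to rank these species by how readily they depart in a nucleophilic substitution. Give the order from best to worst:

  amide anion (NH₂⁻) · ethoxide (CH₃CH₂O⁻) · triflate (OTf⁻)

A good leaving group is a weak base: the lower the pKₐ of its conjugate acid, the more readily it departs.
triflate (OTf⁻): pKₐ(CF₃SO₃H (triflic acid)) ≈ -14
ethoxide (CH₃CH₂O⁻): pKₐ(CH₃CH₂OH) ≈ 16
amide anion (NH₂⁻): pKₐ(NH₃) ≈ 38

triflate (OTf⁻) > ethoxide (CH₃CH₂O⁻) > amide anion (NH₂⁻)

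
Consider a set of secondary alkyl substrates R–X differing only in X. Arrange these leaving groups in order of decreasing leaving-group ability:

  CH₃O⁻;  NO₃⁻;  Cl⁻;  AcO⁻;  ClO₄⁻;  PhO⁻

Rank by basicity of the departing species: weakest base leaves most easily.
ClO₄⁻: pKₐ(HClO₄) ≈ -10
Cl⁻: pKₐ(HCl) ≈ -7
NO₃⁻: pKₐ(HNO₃) ≈ -1.3
AcO⁻: pKₐ(CH₃COOH) ≈ 4.8
PhO⁻: pKₐ(C₆H₅OH (phenol)) ≈ 10
CH₃O⁻: pKₐ(CH₃OH) ≈ 15.5

ClO₄⁻ > Cl⁻ > NO₃⁻ > AcO⁻ > PhO⁻ > CH₃O⁻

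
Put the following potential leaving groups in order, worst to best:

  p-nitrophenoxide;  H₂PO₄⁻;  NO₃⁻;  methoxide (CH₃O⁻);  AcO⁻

methoxide (CH₃O⁻) < p-nitrophenoxide < AcO⁻ < H₂PO₄⁻ < NO₃⁻

The more stable X⁻ (or X) is on its own — i.e. the weaker a base it is — the better a leaving group it makes.
NO₃⁻: pKₐ(HNO₃) ≈ -1.3
H₂PO₄⁻: pKₐ(H₃PO₄) ≈ 2.1
AcO⁻: pKₐ(CH₃COOH) ≈ 4.8
p-nitrophenoxide: pKₐ(p-nitrophenol) ≈ 7.2
methoxide (CH₃O⁻): pKₐ(CH₃OH) ≈ 15.5
Reversing gives the worst-to-best order requested.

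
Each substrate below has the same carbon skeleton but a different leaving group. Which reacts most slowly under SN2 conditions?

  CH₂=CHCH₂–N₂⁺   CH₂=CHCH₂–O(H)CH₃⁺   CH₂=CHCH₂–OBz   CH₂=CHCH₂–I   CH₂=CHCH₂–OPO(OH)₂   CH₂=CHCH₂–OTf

Identical carbon frameworks mean the comparison reduces to leaving-group quality.
The more stable X⁻ (or X) is on its own — i.e. the weaker a base it is — the better a leaving group it makes.
CH₂=CHCH₂–N₂⁺ loses N₂: no meaningful conjugate acid; N₂ departs as an exceptionally stable neutral molecule
CH₂=CHCH₂–OTf loses OTf⁻: pKₐ(CF₃SO₃H (triflic acid)) ≈ -14
CH₂=CHCH₂–I loses I⁻: pKₐ(HI) ≈ -10
CH₂=CHCH₂–O(H)CH₃⁺ loses R'OH: pKₐ(R'OH₂⁺) ≈ -2.4
CH₂=CHCH₂–OPO(OH)₂ loses H₂PO₄⁻: pKₐ(H₃PO₄) ≈ 2.1
CH₂=CHCH₂–OBz loses PhCOO⁻: pKₐ(C₆H₅COOH) ≈ 4.2

CH₂=CHCH₂–OBz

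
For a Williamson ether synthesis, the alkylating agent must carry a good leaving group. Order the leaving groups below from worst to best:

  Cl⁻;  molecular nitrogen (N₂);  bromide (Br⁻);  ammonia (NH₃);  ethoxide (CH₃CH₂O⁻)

ethoxide (CH₃CH₂O⁻) < ammonia (NH₃) < Cl⁻ < bromide (Br⁻) < molecular nitrogen (N₂)

The more stable X⁻ (or X) is on its own — i.e. the weaker a base it is — the better a leaving group it makes.
molecular nitrogen (N₂): no meaningful conjugate acid; N₂ departs as an exceptionally stable neutral molecule
bromide (Br⁻): pKₐ(HBr) ≈ -9 — weak base; good leaving group
Cl⁻: pKₐ(HCl) ≈ -7 — moderately weak base
ammonia (NH₃): pKₐ(NH₄⁺) ≈ 9.2 — neutral but moderately basic; leaves from R–NH₃⁺
ethoxide (CH₃CH₂O⁻): pKₐ(CH₃CH₂OH) ≈ 16
The question asks for worst first, so the sequence is read in increasing leaving-group ability.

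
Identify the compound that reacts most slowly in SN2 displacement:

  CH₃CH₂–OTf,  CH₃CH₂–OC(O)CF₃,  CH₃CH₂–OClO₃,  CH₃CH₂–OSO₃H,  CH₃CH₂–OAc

CH₃CH₂–OAc

The skeletons are identical, so relative rate is governed entirely by leaving-group ability.
The more stable X⁻ (or X) is on its own — i.e. the weaker a base it is — the better a leaving group it makes.
CH₃CH₂–OTf loses OTf⁻: pKₐ(CF₃SO₃H (triflic acid)) ≈ -14
CH₃CH₂–OClO₃ loses ClO₄⁻: pKₐ(HClO₄) ≈ -10
CH₃CH₂–OSO₃H loses HSO₄⁻: pKₐ(H₂SO₄) ≈ -3
CH₃CH₂–OC(O)CF₃ loses CF₃COO⁻: pKₐ(CF₃COOH) ≈ 0.2
CH₃CH₂–OAc loses AcO⁻: pKₐ(CH₃COOH) ≈ 4.8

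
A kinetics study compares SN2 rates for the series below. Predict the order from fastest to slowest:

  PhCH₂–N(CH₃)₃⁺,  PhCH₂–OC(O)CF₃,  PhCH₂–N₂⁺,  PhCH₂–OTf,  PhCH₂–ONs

PhCH₂–N₂⁺ > PhCH₂–OTf > PhCH₂–ONs > PhCH₂–OC(O)CF₃ > PhCH₂–N(CH₃)₃⁺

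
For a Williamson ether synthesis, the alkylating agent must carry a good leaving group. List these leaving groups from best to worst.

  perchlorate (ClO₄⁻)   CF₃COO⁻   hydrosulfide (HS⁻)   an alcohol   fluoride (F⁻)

perchlorate (ClO₄⁻) > an alcohol > CF₃COO⁻ > fluoride (F⁻) > hydrosulfide (HS⁻)

A good leaving group is a weak base: the lower the pKₐ of its conjugate acid, the more readily it departs.
perchlorate (ClO₄⁻): pKₐ(HClO₄) ≈ -10
an alcohol: pKₐ(R'OH₂⁺) ≈ -2.4
CF₃COO⁻: pKₐ(CF₃COOH) ≈ 0.2
fluoride (F⁻): pKₐ(HF) ≈ 3.2
hydrosulfide (HS⁻): pKₐ(H₂S) ≈ 7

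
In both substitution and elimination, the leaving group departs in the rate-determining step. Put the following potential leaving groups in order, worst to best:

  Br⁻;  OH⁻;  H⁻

A good leaving group is a weak base: the lower the pKₐ of its conjugate acid, the more readily it departs.
Br⁻: pKₐ(HBr) ≈ -9
OH⁻: pKₐ(H₂O) ≈ 15.7 — strong base; essentially never leaves without prior activation
H⁻: pKₐ(H₂) ≈ 36
The question asks for worst first, so the sequence is read in increasing leaving-group ability.

H⁻ < OH⁻ < Br⁻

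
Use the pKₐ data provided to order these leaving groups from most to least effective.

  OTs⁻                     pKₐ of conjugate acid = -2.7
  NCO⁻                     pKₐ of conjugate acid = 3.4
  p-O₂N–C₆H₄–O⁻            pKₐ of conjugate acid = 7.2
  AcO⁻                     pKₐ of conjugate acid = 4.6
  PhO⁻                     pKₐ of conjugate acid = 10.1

Lower conjugate-acid pKₐ ⇒ weaker base ⇒ better leaving group.
Sorting by the given values: OTs⁻ (-2.7), NCO⁻ (3.4), AcO⁻ (4.6), p-O₂N–C₆H₄–O⁻ (7.2), PhO⁻ (10.1).

OTs⁻ > NCO⁻ > AcO⁻ > p-O₂N–C₆H₄–O⁻ > PhO⁻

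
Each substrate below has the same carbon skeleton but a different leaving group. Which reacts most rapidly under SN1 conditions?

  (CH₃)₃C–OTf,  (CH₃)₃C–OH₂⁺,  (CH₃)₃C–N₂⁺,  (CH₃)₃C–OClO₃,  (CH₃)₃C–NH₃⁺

(CH₃)₃C–N₂⁺

The skeletons are identical, so relative rate is governed entirely by leaving-group ability.
Rank by basicity of the departing species: weakest base leaves most easily.
(CH₃)₃C–N₂⁺ loses N₂: no meaningful conjugate acid; N₂ departs as an exceptionally stable neutral molecule
(CH₃)₃C–OTf loses OTf⁻: pKₐ(CF₃SO₃H (triflic acid)) ≈ -14
(CH₃)₃C–OClO₃ loses ClO₄⁻: pKₐ(HClO₄) ≈ -10
(CH₃)₃C–OH₂⁺ loses H₂O: pKₐ(H₃O⁺) ≈ -1.7
(CH₃)₃C–NH₃⁺ loses NH₃: pKₐ(NH₄⁺) ≈ 9.2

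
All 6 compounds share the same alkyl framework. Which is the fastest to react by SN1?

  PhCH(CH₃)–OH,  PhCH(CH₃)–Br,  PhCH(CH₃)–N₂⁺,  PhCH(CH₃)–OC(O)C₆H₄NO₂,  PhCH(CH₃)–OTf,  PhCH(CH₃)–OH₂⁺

The skeletons are identical, so relative rate is governed entirely by leaving-group ability.
Leaving-group ability tracks the stability of the departed species; conjugate-acid pKₐ is the usual yardstick (lower pKₐ → better LG).
PhCH(CH₃)–N₂⁺ loses N₂: no meaningful conjugate acid; N₂ departs as an exceptionally stable neutral molecule
PhCH(CH₃)–OTf loses OTf⁻: pKₐ(CF₃SO₃H (triflic acid)) ≈ -14
PhCH(CH₃)–Br loses Br⁻: pKₐ(HBr) ≈ -9
PhCH(CH₃)–OH₂⁺ loses H₂O: pKₐ(H₃O⁺) ≈ -1.7
PhCH(CH₃)–OC(O)C₆H₄NO₂ loses p-O₂N–C₆H₄–COO⁻: pKₐ(p-nitrobenzoic acid) ≈ 3.4
PhCH(CH₃)–OH loses OH⁻: pKₐ(H₂O) ≈ 15.7

PhCH(CH₃)–N₂⁺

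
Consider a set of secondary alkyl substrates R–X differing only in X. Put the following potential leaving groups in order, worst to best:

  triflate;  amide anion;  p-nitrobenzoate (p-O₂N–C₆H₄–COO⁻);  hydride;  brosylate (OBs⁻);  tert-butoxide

amide anion < hydride < tert-butoxide < p-nitrobenzoate (p-O₂N–C₆H₄–COO⁻) < brosylate (OBs⁻) < triflate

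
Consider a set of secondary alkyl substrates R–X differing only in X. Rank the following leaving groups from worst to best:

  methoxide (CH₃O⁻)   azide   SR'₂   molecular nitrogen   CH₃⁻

CH₃⁻ < methoxide (CH₃O⁻) < azide < SR'₂ < molecular nitrogen

A good leaving group is a weak base: the lower the pKₐ of its conjugate acid, the more readily it departs.
molecular nitrogen: no meaningful conjugate acid; N₂ departs as an exceptionally stable neutral molecule
SR'₂: pKₐ(R'₂SH⁺) ≈ -7
azide: pKₐ(HN₃) ≈ 4.7
methoxide (CH₃O⁻): pKₐ(CH₃OH) ≈ 15.5
CH₃⁻: pKₐ(CH₄) ≈ 48
Listed from poorest to best leaving group as asked.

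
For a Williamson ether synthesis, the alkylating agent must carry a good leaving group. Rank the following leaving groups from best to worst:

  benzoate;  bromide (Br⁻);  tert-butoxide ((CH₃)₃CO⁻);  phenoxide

The more stable X⁻ (or X) is on its own — i.e. the weaker a base it is — the better a leaving group it makes.
bromide (Br⁻): pKₐ(HBr) ≈ -9
benzoate: pKₐ(C₆H₅COOH) ≈ 4.2
phenoxide: pKₐ(C₆H₅OH (phenol)) ≈ 10
tert-butoxide ((CH₃)₃CO⁻): pKₐ(t-BuOH) ≈ 18

bromide (Br⁻) > benzoate > phenoxide > tert-butoxide ((CH₃)₃CO⁻)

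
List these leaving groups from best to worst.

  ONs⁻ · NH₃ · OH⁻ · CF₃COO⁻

Leaving-group ability tracks the stability of the departed species; conjugate-acid pKₐ is the usual yardstick (lower pKₐ → better LG).
ONs⁻: pKₐ(p-O₂NC₆H₄SO₃H) ≈ -3.5 — p-nitro group further stabilises the sulfonate
CF₃COO⁻: pKₐ(CF₃COOH) ≈ 0.2 — strongly electron-withdrawing CF₃ stabilises the carboxylate
NH₃: pKₐ(NH₄⁺) ≈ 9.2 — neutral but moderately basic; leaves from R–NH₃⁺
OH⁻: pKₐ(H₂O) ≈ 15.7 — strong base; essentially never leaves without prior activation

ONs⁻ > CF₃COO⁻ > NH₃ > OH⁻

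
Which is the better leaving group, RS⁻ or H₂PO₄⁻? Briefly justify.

H₂PO₄⁻ is the better leaving group.
pKₐ(H₃PO₄) ≈ 2.1 versus pKₐ(RSH (a thiol)) ≈ 10.5: H₂PO₄⁻ is the much weaker base.
Moderate base; biological leaving group after further activation.

H₂PO₄⁻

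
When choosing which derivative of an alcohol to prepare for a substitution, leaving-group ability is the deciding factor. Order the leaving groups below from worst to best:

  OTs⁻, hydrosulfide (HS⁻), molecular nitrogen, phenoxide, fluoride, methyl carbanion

methyl carbanion < phenoxide < hydrosulfide (HS⁻) < fluoride < OTs⁻ < molecular nitrogen

The more stable X⁻ (or X) is on its own — i.e. the weaker a base it is — the better a leaving group it makes.
molecular nitrogen: no meaningful conjugate acid; N₂ departs as an exceptionally stable neutral molecule
OTs⁻: pKₐ(p-CH₃C₆H₄SO₃H (TsOH)) ≈ -2.8
fluoride: pKₐ(HF) ≈ 3.2
hydrosulfide (HS⁻): pKₐ(H₂S) ≈ 7
phenoxide: pKₐ(C₆H₅OH (phenol)) ≈ 10
methyl carbanion: pKₐ(CH₄) ≈ 48
The question asks for worst first, so the sequence is read in increasing leaving-group ability.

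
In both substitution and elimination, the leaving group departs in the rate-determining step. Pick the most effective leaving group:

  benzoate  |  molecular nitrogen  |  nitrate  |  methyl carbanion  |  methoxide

molecular nitrogen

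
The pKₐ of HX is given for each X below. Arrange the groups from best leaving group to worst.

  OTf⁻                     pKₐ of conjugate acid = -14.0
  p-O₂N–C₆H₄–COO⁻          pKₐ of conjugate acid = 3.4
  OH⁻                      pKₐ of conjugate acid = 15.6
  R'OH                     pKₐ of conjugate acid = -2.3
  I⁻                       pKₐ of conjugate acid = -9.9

Lower conjugate-acid pKₐ ⇒ weaker base ⇒ better leaving group.
Sorting by the given values: OTf⁻ (-14.0), I⁻ (-9.9), R'OH (-2.3), p-O₂N–C₆H₄–COO⁻ (3.4), OH⁻ (15.6).

OTf⁻ > I⁻ > R'OH > p-O₂N–C₆H₄–COO⁻ > OH⁻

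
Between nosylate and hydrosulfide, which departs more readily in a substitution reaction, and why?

nosylate

nosylate is the better leaving group.
pKₐ(p-O₂NC₆H₄SO₃H) ≈ -3.5 versus pKₐ(H₂S) ≈ 7: nosylate is the much weaker base.
P-nitro group further stabilises the sulfonate.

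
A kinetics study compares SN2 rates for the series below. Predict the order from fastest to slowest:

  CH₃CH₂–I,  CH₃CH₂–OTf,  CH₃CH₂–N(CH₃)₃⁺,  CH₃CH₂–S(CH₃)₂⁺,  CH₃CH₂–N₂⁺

Identical carbon frameworks mean the comparison reduces to leaving-group quality.
Leaving-group ability tracks the stability of the departed species; conjugate-acid pKₐ is the usual yardstick (lower pKₐ → better LG).
CH₃CH₂–N₂⁺ loses N₂: no meaningful conjugate acid; N₂ departs as an exceptionally stable neutral molecule
CH₃CH₂–OTf loses OTf⁻: pKₐ(CF₃SO₃H (triflic acid)) ≈ -14
CH₃CH₂–I loses I⁻: pKₐ(HI) ≈ -10
CH₃CH₂–S(CH₃)₂⁺ loses SR'₂: pKₐ(R'₂SH⁺) ≈ -7
CH₃CH₂–N(CH₃)₃⁺ loses NR'₃: pKₐ(R'₃NH⁺) ≈ 10.7

CH₃CH₂–N₂⁺ > CH₃CH₂–OTf > CH₃CH₂–I > CH₃CH₂–S(CH₃)₂⁺ > CH₃CH₂–N(CH₃)₃⁺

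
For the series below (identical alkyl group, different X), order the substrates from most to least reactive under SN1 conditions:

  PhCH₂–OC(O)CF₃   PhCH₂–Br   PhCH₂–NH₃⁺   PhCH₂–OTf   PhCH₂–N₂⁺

The skeletons are identical, so relative rate is governed entirely by leaving-group ability.
The more stable X⁻ (or X) is on its own — i.e. the weaker a base it is — the better a leaving group it makes.
PhCH₂–N₂⁺ loses N₂: no meaningful conjugate acid; N₂ departs as an exceptionally stable neutral molecule
PhCH₂–OTf loses OTf⁻: pKₐ(CF₃SO₃H (triflic acid)) ≈ -14
PhCH₂–Br loses Br⁻: pKₐ(HBr) ≈ -9
PhCH₂–OC(O)CF₃ loses CF₃COO⁻: pKₐ(CF₃COOH) ≈ 0.2
PhCH₂–NH₃⁺ loses NH₃: pKₐ(NH₄⁺) ≈ 9.2

PhCH₂–N₂⁺ > PhCH₂–OTf > PhCH₂–Br > PhCH₂–OC(O)CF₃ > PhCH₂–NH₃⁺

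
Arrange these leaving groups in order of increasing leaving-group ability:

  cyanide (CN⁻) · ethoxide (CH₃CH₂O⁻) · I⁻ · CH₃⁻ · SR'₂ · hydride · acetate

The more stable X⁻ (or X) is on its own — i.e. the weaker a base it is — the better a leaving group it makes.
I⁻: pKₐ(HI) ≈ -10
SR'₂: pKₐ(R'₂SH⁺) ≈ -7
acetate: pKₐ(CH₃COOH) ≈ 4.8
cyanide (CN⁻): pKₐ(HCN) ≈ 9.2
ethoxide (CH₃CH₂O⁻): pKₐ(CH₃CH₂OH) ≈ 16
hydride: pKₐ(H₂) ≈ 36
CH₃⁻: pKₐ(CH₄) ≈ 48
The question asks for worst first, so the sequence is read in increasing leaving-group ability.

CH₃⁻ < hydride < ethoxide (CH₃CH₂O⁻) < cyanide (CN⁻) < acetate < SR'₂ < I⁻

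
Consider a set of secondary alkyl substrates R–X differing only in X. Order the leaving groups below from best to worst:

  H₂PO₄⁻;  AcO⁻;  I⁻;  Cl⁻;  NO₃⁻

A good leaving group is a weak base: the lower the pKₐ of its conjugate acid, the more readily it departs.
I⁻: pKₐ(HI) ≈ -10
Cl⁻: pKₐ(HCl) ≈ -7
NO₃⁻: pKₐ(HNO₃) ≈ -1.3
H₂PO₄⁻: pKₐ(H₃PO₄) ≈ 2.1
AcO⁻: pKₐ(CH₃COOH) ≈ 4.8

I⁻ > Cl⁻ > NO₃⁻ > H₂PO₄⁻ > AcO⁻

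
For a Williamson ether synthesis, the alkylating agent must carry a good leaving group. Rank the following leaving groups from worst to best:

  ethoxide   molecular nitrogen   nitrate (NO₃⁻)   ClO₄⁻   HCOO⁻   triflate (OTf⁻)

ethoxide < HCOO⁻ < nitrate (NO₃⁻) < ClO₄⁻ < triflate (OTf⁻) < molecular nitrogen

molecular nitrogen: no meaningful conjugate acid; N₂ departs as an exceptionally stable neutral molecule
triflate (OTf⁻): pKₐ(CF₃SO₃H (triflic acid)) ≈ -14
ClO₄⁻: pKₐ(HClO₄) ≈ -10
nitrate (NO₃⁻): pKₐ(HNO₃) ≈ -1.3
HCOO⁻: pKₐ(HCOOH) ≈ 3.8
ethoxide: pKₐ(CH₃CH₂OH) ≈ 16
The question asks for worst first, so the sequence is read in increasing leaving-group ability.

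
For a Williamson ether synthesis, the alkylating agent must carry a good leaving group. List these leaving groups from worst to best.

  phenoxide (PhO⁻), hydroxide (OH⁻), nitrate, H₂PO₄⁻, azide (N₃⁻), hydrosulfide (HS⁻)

hydroxide (OH⁻) < phenoxide (PhO⁻) < hydrosulfide (HS⁻) < azide (N₃⁻) < H₂PO₄⁻ < nitrate

Rank by basicity of the departing species: weakest base leaves most easily.
nitrate: pKₐ(HNO₃) ≈ -1.3
H₂PO₄⁻: pKₐ(H₃PO₄) ≈ 2.1
azide (N₃⁻): pKₐ(HN₃) ≈ 4.7
hydrosulfide (HS⁻): pKₐ(H₂S) ≈ 7
phenoxide (PhO⁻): pKₐ(C₆H₅OH (phenol)) ≈ 10
hydroxide (OH⁻): pKₐ(H₂O) ≈ 15.7
Listed from poorest to best leaving group as asked.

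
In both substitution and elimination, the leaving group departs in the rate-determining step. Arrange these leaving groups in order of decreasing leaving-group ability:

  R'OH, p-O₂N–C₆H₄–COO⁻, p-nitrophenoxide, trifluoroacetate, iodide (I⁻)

iodide (I⁻) > R'OH > trifluoroacetate > p-O₂N–C₆H₄–COO⁻ > p-nitrophenoxide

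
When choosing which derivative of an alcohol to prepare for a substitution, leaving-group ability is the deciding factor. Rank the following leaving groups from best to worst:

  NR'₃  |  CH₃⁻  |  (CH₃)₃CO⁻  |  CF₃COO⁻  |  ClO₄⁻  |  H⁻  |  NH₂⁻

ClO₄⁻ > CF₃COO⁻ > NR'₃ > (CH₃)₃CO⁻ > H⁻ > NH₂⁻ > CH₃⁻

The more stable X⁻ (or X) is on its own — i.e. the weaker a base it is — the better a leaving group it makes.
ClO₄⁻: pKₐ(HClO₄) ≈ -10
CF₃COO⁻: pKₐ(CF₃COOH) ≈ 0.2
NR'₃: pKₐ(R'₃NH⁺) ≈ 10.7
(CH₃)₃CO⁻: pKₐ(t-BuOH) ≈ 18
H⁻: pKₐ(H₂) ≈ 36
NH₂⁻: pKₐ(NH₃) ≈ 38
CH₃⁻: pKₐ(CH₄) ≈ 48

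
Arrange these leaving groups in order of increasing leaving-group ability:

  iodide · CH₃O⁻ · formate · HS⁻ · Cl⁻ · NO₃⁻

The more stable X⁻ (or X) is on its own — i.e. the weaker a base it is — the better a leaving group it makes.
iodide: pKₐ(HI) ≈ -10
Cl⁻: pKₐ(HCl) ≈ -7
NO₃⁻: pKₐ(HNO₃) ≈ -1.3 — resonance-delocalised over three oxygens
formate: pKₐ(HCOOH) ≈ 3.8 — resonance-stabilised carboxylate
HS⁻: pKₐ(H₂S) ≈ 7
CH₃O⁻: pKₐ(CH₃OH) ≈ 15.5 — strong base; alkoxides do not leave unassisted
The question asks for worst first, so the sequence is read in increasing leaving-group ability.

CH₃O⁻ < HS⁻ < formate < NO₃⁻ < Cl⁻ < iodide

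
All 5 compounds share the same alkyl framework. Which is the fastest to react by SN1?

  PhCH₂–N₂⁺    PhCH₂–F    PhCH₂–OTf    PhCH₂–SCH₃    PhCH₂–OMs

PhCH₂–N₂⁺

Identical carbon frameworks mean the comparison reduces to leaving-group quality.
The more stable X⁻ (or X) is on its own — i.e. the weaker a base it is — the better a leaving group it makes.
PhCH₂–N₂⁺ loses N₂: no meaningful conjugate acid; N₂ departs as an exceptionally stable neutral molecule
PhCH₂–OTf loses OTf⁻: pKₐ(CF₃SO₃H (triflic acid)) ≈ -14
PhCH₂–OMs loses OMs⁻: pKₐ(CH₃SO₃H (MsOH)) ≈ -1.9
PhCH₂–F loses F⁻: pKₐ(HF) ≈ 3.2
PhCH₂–SCH₃ loses RS⁻: pKₐ(RSH (a thiol)) ≈ 10.5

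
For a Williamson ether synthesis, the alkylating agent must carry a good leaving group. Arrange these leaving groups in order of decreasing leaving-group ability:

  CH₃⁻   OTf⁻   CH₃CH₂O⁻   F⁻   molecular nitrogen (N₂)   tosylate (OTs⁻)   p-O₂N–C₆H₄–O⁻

molecular nitrogen (N₂) > OTf⁻ > tosylate (OTs⁻) > F⁻ > p-O₂N–C₆H₄–O⁻ > CH₃CH₂O⁻ > CH₃⁻

molecular nitrogen (N₂): no meaningful conjugate acid; N₂ departs as an exceptionally stable neutral molecule
OTf⁻: pKₐ(CF₃SO₃H (triflic acid)) ≈ -14
tosylate (OTs⁻): pKₐ(p-CH₃C₆H₄SO₃H (TsOH)) ≈ -2.8 — resonance-delocalised arenesulfonate
F⁻: pKₐ(HF) ≈ 3.2
p-O₂N–C₆H₄–O⁻: pKₐ(p-nitrophenol) ≈ 7.2
CH₃CH₂O⁻: pKₐ(CH₃CH₂OH) ≈ 16 — strong base; alkoxides do not leave unassisted
CH₃⁻: pKₐ(CH₄) ≈ 48 — unstabilised carbanion; the worst conceivable leaving group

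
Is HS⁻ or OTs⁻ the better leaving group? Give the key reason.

OTs⁻ is the better leaving group.
pKₐ(p-CH₃C₆H₄SO₃H (TsOH)) ≈ -2.8 versus pKₐ(H₂S) ≈ 7: OTs⁻ is the much weaker base.
Resonance-delocalised arenesulfonate.

OTs⁻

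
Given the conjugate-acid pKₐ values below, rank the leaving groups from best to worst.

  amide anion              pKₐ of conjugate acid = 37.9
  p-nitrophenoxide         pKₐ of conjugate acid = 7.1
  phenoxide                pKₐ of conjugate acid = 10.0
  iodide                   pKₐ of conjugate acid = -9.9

iodide > p-nitrophenoxide > phenoxide > amide anion

Lower conjugate-acid pKₐ ⇒ weaker base ⇒ better leaving group.
Sorting by the given values: iodide (-9.9), p-nitrophenoxide (7.1), phenoxide (10.0), amide anion (37.9).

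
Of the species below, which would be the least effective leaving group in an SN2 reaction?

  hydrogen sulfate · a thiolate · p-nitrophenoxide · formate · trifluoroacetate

a thiolate

Leaving-group ability tracks the stability of the departed species; conjugate-acid pKₐ is the usual yardstick (lower pKₐ → better LG).
hydrogen sulfate: pKₐ(H₂SO₄) ≈ -3
trifluoroacetate: pKₐ(CF₃COOH) ≈ 0.2
formate: pKₐ(HCOOH) ≈ 3.8
p-nitrophenoxide: pKₐ(p-nitrophenol) ≈ 7.2
a thiolate: pKₐ(RSH (a thiol)) ≈ 10.5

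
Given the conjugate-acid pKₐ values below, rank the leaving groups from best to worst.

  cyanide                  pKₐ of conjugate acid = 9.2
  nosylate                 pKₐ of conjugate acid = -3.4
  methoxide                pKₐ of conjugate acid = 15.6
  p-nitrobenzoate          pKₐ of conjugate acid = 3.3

nosylate > p-nitrobenzoate > cyanide > methoxide

Lower conjugate-acid pKₐ ⇒ weaker base ⇒ better leaving group.
Sorting by the given values: nosylate (-3.4), p-nitrobenzoate (3.3), cyanide (9.2), methoxide (15.6).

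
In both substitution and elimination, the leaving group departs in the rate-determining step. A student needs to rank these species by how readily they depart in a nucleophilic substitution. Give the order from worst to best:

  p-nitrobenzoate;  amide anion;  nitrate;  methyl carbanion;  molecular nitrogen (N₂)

methyl carbanion < amide anion < p-nitrobenzoate < nitrate < molecular nitrogen (N₂)

molecular nitrogen (N₂): no meaningful conjugate acid; N₂ departs as an exceptionally stable neutral molecule
nitrate: pKₐ(HNO₃) ≈ -1.3
p-nitrobenzoate: pKₐ(p-nitrobenzoic acid) ≈ 3.4
amide anion: pKₐ(NH₃) ≈ 38 — extremely strong base; never a leaving group
methyl carbanion: pKₐ(CH₄) ≈ 48
Reversing gives the worst-to-best order requested.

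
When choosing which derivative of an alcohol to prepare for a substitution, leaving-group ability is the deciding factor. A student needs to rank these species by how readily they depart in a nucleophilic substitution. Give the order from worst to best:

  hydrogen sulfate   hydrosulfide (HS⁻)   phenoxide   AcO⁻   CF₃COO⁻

The more stable X⁻ (or X) is on its own — i.e. the weaker a base it is — the better a leaving group it makes.
hydrogen sulfate: pKₐ(H₂SO₄) ≈ -3
CF₃COO⁻: pKₐ(CF₃COOH) ≈ 0.2 — strongly electron-withdrawing CF₃ stabilises the carboxylate
AcO⁻: pKₐ(CH₃COOH) ≈ 4.8
hydrosulfide (HS⁻): pKₐ(H₂S) ≈ 7 — larger and more polarisable than the oxygen analogue
phenoxide: pKₐ(C₆H₅OH (phenol)) ≈ 10
Listed from poorest to best leaving group as asked.

phenoxide < hydrosulfide (HS⁻) < AcO⁻ < CF₃COO⁻ < hydrogen sulfate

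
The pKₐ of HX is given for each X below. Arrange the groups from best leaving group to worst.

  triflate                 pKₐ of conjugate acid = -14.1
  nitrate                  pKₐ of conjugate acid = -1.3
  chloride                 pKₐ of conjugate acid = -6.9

triflate > chloride > nitrate

Lower conjugate-acid pKₐ ⇒ weaker base ⇒ better leaving group.
Sorting by the given values: triflate (-14.1), chloride (-6.9), nitrate (-1.3).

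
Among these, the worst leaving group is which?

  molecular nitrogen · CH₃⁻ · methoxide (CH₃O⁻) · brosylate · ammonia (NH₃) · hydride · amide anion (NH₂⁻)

CH₃⁻

molecular nitrogen: no meaningful conjugate acid; N₂ departs as an exceptionally stable neutral molecule
brosylate: pKₐ(p-BrC₆H₄SO₃H) ≈ -2.8
ammonia (NH₃): pKₐ(NH₄⁺) ≈ 9.2
methoxide (CH₃O⁻): pKₐ(CH₃OH) ≈ 15.5
hydride: pKₐ(H₂) ≈ 36
amide anion (NH₂⁻): pKₐ(NH₃) ≈ 38
CH₃⁻: pKₐ(CH₄) ≈ 48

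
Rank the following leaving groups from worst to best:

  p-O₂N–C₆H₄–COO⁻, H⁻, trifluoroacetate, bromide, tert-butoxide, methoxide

H⁻ < tert-butoxide < methoxide < p-O₂N–C₆H₄–COO⁻ < trifluoroacetate < bromide

A good leaving group is a weak base: the lower the pKₐ of its conjugate acid, the more readily it departs.
bromide: pKₐ(HBr) ≈ -9 — weak base; good leaving group
trifluoroacetate: pKₐ(CF₃COOH) ≈ 0.2
p-O₂N–C₆H₄–COO⁻: pKₐ(p-nitrobenzoic acid) ≈ 3.4
methoxide: pKₐ(CH₃OH) ≈ 15.5 — strong base; alkoxides do not leave unassisted
tert-butoxide: pKₐ(t-BuOH) ≈ 18 — bulky, strongly basic alkoxide
H⁻: pKₐ(H₂) ≈ 36 — extremely strong base; leaves only in special hydride-transfer contexts
Listed from poorest to best leaving group as asked.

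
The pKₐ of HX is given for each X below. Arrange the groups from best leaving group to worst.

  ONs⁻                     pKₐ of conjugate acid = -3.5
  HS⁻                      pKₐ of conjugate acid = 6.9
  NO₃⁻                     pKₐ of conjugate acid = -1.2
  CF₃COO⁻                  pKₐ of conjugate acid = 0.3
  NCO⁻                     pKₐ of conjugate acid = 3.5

Lower conjugate-acid pKₐ ⇒ weaker base ⇒ better leaving group.
Sorting by the given values: ONs⁻ (-3.5), NO₃⁻ (-1.2), CF₃COO⁻ (0.3), NCO⁻ (3.5), HS⁻ (6.9).

ONs⁻ > NO₃⁻ > CF₃COO⁻ > NCO⁻ > HS⁻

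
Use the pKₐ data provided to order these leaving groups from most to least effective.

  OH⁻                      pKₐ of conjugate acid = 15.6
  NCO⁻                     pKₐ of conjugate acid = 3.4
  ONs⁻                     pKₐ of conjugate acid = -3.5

Lower conjugate-acid pKₐ ⇒ weaker base ⇒ better leaving group.
Sorting by the given values: ONs⁻ (-3.5), NCO⁻ (3.4), OH⁻ (15.6).

ONs⁻ > NCO⁻ > OH⁻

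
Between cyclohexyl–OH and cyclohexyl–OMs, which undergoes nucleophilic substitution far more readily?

cyclohexyl–OMs

From cyclohexyl–OH the departing group would be OH⁻ (pKₐ(H₂O) ≈ 15.7). Strong base; essentially never leaves without prior activation.
From cyclohexyl–OMs the leaving group is OMs⁻ (pKₐ(CH₃SO₃H (MsOH)) ≈ -1.9). Resonance-delocalised alkanesulfonate.
(In practice cyclohexyl–OMs is made from cyclohexyl–OH by treatment with MsCl / Et₃N, converting the hydroxyl into a mesylate.)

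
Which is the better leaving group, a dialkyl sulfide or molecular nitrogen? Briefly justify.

molecular nitrogen is the better leaving group.
N₂ is the ultimate leaving group — it departs as an exceptionally stable neutral molecule, whereas a dialkyl sulfide (pKₐ(R'₂SH⁺) ≈ -7) is far more basic.

molecular nitrogen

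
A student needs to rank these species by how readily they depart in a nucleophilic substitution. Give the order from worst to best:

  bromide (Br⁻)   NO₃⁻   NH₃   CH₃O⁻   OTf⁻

A good leaving group is a weak base: the lower the pKₐ of its conjugate acid, the more readily it departs.
OTf⁻: pKₐ(CF₃SO₃H (triflic acid)) ≈ -14 — charge spread over three oxygens and a CF₃ group; the premier leaving group in synthesis
bromide (Br⁻): pKₐ(HBr) ≈ -9
NO₃⁻: pKₐ(HNO₃) ≈ -1.3
NH₃: pKₐ(NH₄⁺) ≈ 9.2
CH₃O⁻: pKₐ(CH₃OH) ≈ 15.5 — strong base; alkoxides do not leave unassisted
Reversing gives the worst-to-best order requested.

CH₃O⁻ < NH₃ < NO₃⁻ < bromide (Br⁻) < OTf⁻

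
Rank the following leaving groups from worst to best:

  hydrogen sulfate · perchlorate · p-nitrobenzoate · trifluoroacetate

The more stable X⁻ (or X) is on its own — i.e. the weaker a base it is — the better a leaving group it makes.
perchlorate: pKₐ(HClO₄) ≈ -10
hydrogen sulfate: pKₐ(H₂SO₄) ≈ -3 — conjugate base of a strong mineral acid
trifluoroacetate: pKₐ(CF₃COOH) ≈ 0.2 — strongly electron-withdrawing CF₃ stabilises the carboxylate
p-nitrobenzoate: pKₐ(p-nitrobenzoic acid) ≈ 3.4 — electron-withdrawing nitro group stabilises the carboxylate
Listed from poorest to best leaving group as asked.

p-nitrobenzoate < trifluoroacetate < hydrogen sulfate < perchlorate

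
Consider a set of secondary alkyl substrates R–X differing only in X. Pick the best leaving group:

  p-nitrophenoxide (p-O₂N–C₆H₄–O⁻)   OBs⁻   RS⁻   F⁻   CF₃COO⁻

Rank by basicity of the departing species: weakest base leaves most easily.
OBs⁻: pKₐ(p-BrC₆H₄SO₃H) ≈ -2.8
CF₃COO⁻: pKₐ(CF₃COOH) ≈ 0.2
F⁻: pKₐ(HF) ≈ 3.2
p-nitrophenoxide (p-O₂N–C₆H₄–O⁻): pKₐ(p-nitrophenol) ≈ 7.2
RS⁻: pKₐ(RSH (a thiol)) ≈ 10.5

OBs⁻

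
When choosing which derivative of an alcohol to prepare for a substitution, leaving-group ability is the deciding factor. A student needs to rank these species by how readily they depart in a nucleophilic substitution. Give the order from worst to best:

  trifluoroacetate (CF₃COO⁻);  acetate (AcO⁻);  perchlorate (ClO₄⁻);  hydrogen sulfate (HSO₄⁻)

Leaving-group ability tracks the stability of the departed species; conjugate-acid pKₐ is the usual yardstick (lower pKₐ → better LG).
perchlorate (ClO₄⁻): pKₐ(HClO₄) ≈ -10
hydrogen sulfate (HSO₄⁻): pKₐ(H₂SO₄) ≈ -3
trifluoroacetate (CF₃COO⁻): pKₐ(CF₃COOH) ≈ 0.2
acetate (AcO⁻): pKₐ(CH₃COOH) ≈ 4.8
The question asks for worst first, so the sequence is read in increasing leaving-group ability.

acetate (AcO⁻) < trifluoroacetate (CF₃COO⁻) < hydrogen sulfate (HSO₄⁻) < perchlorate (ClO₄⁻)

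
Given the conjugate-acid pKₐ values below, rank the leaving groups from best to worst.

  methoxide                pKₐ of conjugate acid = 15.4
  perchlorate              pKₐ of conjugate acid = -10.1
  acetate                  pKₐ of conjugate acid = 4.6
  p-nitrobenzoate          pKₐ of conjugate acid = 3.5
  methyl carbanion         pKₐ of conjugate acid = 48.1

perchlorate > p-nitrobenzoate > acetate > methoxide > methyl carbanion

Lower conjugate-acid pKₐ ⇒ weaker base ⇒ better leaving group.
Sorting by the given values: perchlorate (-10.1), p-nitrobenzoate (3.5), acetate (4.6), methoxide (15.4), methyl carbanion (48.1).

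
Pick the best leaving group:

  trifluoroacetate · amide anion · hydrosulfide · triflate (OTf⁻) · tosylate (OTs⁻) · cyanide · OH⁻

Rank by basicity of the departing species: weakest base leaves most easily.
triflate (OTf⁻): pKₐ(CF₃SO₃H (triflic acid)) ≈ -14
tosylate (OTs⁻): pKₐ(p-CH₃C₆H₄SO₃H (TsOH)) ≈ -2.8
trifluoroacetate: pKₐ(CF₃COOH) ≈ 0.2
hydrosulfide: pKₐ(H₂S) ≈ 7
cyanide: pKₐ(HCN) ≈ 9.2
OH⁻: pKₐ(H₂O) ≈ 15.7
amide anion: pKₐ(NH₃) ≈ 38

triflate (OTf⁻)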